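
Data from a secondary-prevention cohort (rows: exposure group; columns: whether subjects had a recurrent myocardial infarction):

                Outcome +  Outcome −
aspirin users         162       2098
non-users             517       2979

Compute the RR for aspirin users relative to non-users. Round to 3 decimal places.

RR: 0.485

risk, aspirin users = 162/2260 = 0.0717
risk, non-users = 517/3496 = 0.1479
RR = 0.0717 / 0.1479 = 0.485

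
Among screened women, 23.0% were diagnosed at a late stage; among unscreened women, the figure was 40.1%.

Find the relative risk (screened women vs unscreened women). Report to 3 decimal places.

RR = 0.2300 / 0.4010 = 0.574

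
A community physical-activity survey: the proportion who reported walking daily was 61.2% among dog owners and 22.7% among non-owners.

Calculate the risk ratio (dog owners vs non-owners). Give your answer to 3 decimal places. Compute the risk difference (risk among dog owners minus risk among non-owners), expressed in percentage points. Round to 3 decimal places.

RR = 2.696; RD = 38.500

RR = 0.6120 / 0.2270 = 2.696
risk difference = 0.6120 − 0.2270 = 0.3850 → 38.500 percentage points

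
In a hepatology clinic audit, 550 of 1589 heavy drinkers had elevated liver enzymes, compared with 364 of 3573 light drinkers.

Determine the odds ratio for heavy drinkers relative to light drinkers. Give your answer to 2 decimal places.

odds, heavy drinkers = 550/1039 = 0.5294
odds, light drinkers = 364/3209 = 0.1134
OR = 0.5294 / 0.1134 = 4.67

4.67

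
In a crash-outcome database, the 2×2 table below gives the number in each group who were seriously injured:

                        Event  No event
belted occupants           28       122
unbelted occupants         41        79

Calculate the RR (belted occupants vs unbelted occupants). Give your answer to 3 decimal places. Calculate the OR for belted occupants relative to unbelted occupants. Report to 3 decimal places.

risk, belted occupants = 28/150 = 0.1867
risk, unbelted occupants = 41/120 = 0.3417
RR = 0.1867 / 0.3417 = 0.546
odds, belted occupants = 28/122 = 0.2295
odds, unbelted occupants = 41/79 = 0.5190
OR = 0.2295 / 0.5190 = 0.442

RR = 0.546; OR = 0.442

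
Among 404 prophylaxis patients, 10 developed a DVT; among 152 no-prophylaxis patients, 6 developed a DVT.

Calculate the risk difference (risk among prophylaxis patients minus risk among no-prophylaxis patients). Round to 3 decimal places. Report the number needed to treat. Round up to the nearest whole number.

RD = -0.015; NNT = 68

risk, prophylaxis patients = 10/404 = 0.02475
risk, no-prophylaxis patients = 6/152 = 0.03947
risk difference = 0.02475 − 0.03947 = -0.015
absolute risk difference = 0.014721
1 / 0.014721 = 67.930 → round up → 68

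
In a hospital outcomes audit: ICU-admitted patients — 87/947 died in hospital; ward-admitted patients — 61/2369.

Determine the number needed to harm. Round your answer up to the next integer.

16

risk, ICU-admitted patients = 87/947 = 0.091869
risk, ward-admitted patients = 61/2369 = 0.025749
absolute risk difference = 0.066120
1 / 0.066120 = 15.124 → round up → 16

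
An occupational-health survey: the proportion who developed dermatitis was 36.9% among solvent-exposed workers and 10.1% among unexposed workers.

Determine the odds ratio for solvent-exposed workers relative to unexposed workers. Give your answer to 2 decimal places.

odds, solvent-exposed workers = 0.3690/0.6310 = 0.5848
odds, unexposed workers = 0.1010/0.8990 = 0.1123
OR = 0.5848 / 0.1123 = 5.21

OR ≈ 5.21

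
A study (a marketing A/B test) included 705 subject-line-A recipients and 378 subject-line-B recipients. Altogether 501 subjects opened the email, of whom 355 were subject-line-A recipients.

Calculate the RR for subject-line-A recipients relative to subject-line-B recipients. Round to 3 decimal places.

subject-line-A recipients without the outcome: 705 − 355 = 350
subject-line-B recipients with the outcome: 501 − 355 = 146
subject-line-B recipients without the outcome: 378 − 146 = 232
risk, subject-line-A recipients = 355/705 = 0.5035
risk, subject-line-B recipients = 146/378 = 0.3862
RR = 0.5035 / 0.3862 = 1.304

RR: 1.304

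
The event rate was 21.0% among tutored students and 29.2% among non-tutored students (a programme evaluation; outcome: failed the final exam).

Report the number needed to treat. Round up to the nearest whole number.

13

absolute risk difference = 0.082000
1 / 0.082000 = 12.195 → round up → 13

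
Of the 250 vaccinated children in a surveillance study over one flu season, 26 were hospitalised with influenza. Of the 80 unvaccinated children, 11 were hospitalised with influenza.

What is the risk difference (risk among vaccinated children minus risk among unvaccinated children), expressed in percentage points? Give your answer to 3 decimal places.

risk, vaccinated children = 26/250 = 0.1040
risk, unvaccinated children = 11/80 = 0.1375
risk difference = 0.1040 − 0.1375 = -0.0335 → -3.350 percentage points

-3.350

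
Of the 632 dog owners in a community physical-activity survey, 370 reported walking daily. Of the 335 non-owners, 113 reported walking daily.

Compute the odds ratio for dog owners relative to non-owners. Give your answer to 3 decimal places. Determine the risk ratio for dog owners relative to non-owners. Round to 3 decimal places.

OR = 2.774; RR = 1.736

odds, dog owners = 370/262 = 1.4122
odds, non-owners = 113/222 = 0.5090
OR = 1.4122 / 0.5090 = 2.774
risk, dog owners = 370/632 = 0.5854
risk, non-owners = 113/335 = 0.3373
RR = 0.5854 / 0.3373 = 1.736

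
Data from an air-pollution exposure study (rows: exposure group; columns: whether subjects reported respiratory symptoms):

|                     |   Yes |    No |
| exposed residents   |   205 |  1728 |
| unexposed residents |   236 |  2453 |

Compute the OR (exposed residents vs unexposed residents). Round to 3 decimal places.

OR = (205 × 2453) / (1728 × 236) = 502865/407808 ≈ 1.233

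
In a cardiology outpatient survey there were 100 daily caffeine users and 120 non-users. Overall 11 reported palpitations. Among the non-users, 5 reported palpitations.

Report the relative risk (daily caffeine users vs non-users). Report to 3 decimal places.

RR = 1.440

daily caffeine users with the outcome: 11 − 5 = 6
daily caffeine users without the outcome: 100 − 6 = 94
non-users without the outcome: 120 − 5 = 115
risk, daily caffeine users = 6/100 = 0.06000
risk, non-users = 5/120 = 0.04167
RR = 0.06000 / 0.04167 = 1.440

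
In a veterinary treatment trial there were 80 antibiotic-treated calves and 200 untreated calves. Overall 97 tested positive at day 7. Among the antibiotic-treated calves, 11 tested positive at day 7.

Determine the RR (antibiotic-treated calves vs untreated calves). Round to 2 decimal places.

RR = 0.32

antibiotic-treated calves without the outcome: 80 − 11 = 69
untreated calves with the outcome: 97 − 11 = 86
untreated calves without the outcome: 200 − 86 = 114
risk, antibiotic-treated calves = 11/80 = 0.1375
risk, untreated calves = 86/200 = 0.4300
RR = 0.1375 / 0.4300 = 0.32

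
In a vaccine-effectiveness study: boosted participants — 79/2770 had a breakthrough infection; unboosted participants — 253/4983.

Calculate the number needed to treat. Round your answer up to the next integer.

NNT ≈ 45

risk, boosted participants = 79/2770 = 0.028520
risk, unboosted participants = 253/4983 = 0.050773
absolute risk difference = 0.022253
1 / 0.022253 = 44.938 → round up → 45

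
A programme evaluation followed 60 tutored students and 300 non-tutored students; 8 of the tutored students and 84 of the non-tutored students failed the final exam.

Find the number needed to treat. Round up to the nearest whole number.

risk, tutored students = 8/60 = 0.133333
risk, non-tutored students = 84/300 = 0.280000
absolute risk difference = 0.146667
1 / 0.146667 = 6.818 → round up → 7

NNT ≈ 7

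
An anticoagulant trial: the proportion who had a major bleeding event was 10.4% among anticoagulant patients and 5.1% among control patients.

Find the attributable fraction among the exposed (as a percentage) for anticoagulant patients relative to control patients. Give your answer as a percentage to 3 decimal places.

AR% = (0.1040 − 0.0510) / 0.1040 = 0.5096 → 50.962%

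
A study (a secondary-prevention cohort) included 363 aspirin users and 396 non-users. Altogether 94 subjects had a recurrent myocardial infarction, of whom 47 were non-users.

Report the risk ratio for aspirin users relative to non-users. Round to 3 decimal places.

aspirin users with the outcome: 94 − 47 = 47
aspirin users without the outcome: 363 − 47 = 316
non-users without the outcome: 396 − 47 = 349
risk, aspirin users = 47/363 = 0.1295
risk, non-users = 47/396 = 0.1187
RR = 0.1295 / 0.1187 = 1.091

1.091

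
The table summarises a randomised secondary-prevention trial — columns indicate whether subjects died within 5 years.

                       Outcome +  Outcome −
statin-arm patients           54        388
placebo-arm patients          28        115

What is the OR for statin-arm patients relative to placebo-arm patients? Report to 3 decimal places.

OR = (54 × 115) / (388 × 28) = 6210/10864 ≈ 0.572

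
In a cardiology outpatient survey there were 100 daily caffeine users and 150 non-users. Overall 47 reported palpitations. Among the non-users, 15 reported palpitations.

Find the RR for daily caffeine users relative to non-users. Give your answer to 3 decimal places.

RR = 3.200

daily caffeine users with the outcome: 47 − 15 = 32
daily caffeine users without the outcome: 100 − 32 = 68
non-users without the outcome: 150 − 15 = 135
risk, daily caffeine users = 32/100 = 0.3200
risk, non-users = 15/150 = 0.1000
RR = 0.3200 / 0.1000 = 3.200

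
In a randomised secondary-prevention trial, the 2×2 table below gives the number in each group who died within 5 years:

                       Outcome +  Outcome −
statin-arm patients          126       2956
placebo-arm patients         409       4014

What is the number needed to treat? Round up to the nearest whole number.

NNT = 20

risk, statin-arm patients = 126/3082 = 0.040883
risk, placebo-arm patients = 409/4423 = 0.092471
absolute risk difference = 0.051589
1 / 0.051589 = 19.384 → round up → 20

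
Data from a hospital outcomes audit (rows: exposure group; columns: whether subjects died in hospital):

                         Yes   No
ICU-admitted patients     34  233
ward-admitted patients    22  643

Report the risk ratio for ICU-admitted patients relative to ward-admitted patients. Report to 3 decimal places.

risk, ICU-admitted patients = 34/267 = 0.12734
risk, ward-admitted patients = 22/665 = 0.03308
RR = 0.12734 / 0.03308 = 3.849

3.849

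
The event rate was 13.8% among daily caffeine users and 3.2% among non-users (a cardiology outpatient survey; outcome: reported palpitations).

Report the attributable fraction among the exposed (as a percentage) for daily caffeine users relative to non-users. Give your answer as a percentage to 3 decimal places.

AR% = (0.13800 − 0.03200) / 0.13800 = 0.7681 → 76.812%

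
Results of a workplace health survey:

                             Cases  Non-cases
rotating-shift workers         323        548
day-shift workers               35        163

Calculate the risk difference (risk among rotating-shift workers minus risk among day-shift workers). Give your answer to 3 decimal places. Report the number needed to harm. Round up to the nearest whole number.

risk, rotating-shift workers = 323/871 = 0.3708
risk, day-shift workers = 35/198 = 0.1768
risk difference = 0.3708 − 0.1768 = 0.194
absolute risk difference = 0.194070
1 / 0.194070 = 5.153 → round up → 6

RD = 0.194; NNH = 6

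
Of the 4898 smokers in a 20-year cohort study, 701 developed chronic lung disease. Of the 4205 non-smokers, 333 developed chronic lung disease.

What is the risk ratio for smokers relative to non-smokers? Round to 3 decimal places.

1.807

risk, smokers = 701/4898 = 0.1431
risk, non-smokers = 333/4205 = 0.0792
RR = 0.1431 / 0.0792 = 1.807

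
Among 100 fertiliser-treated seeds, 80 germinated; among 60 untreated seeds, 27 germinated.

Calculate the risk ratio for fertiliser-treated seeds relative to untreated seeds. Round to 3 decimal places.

1.778

risk, fertiliser-treated seeds = 80/100 = 0.8000
risk, untreated seeds = 27/60 = 0.4500
RR = 0.8000 / 0.4500 = 1.778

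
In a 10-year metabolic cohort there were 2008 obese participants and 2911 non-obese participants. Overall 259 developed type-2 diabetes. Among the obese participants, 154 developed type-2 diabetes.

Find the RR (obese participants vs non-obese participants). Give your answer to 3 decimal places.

RR = 2.126

obese participants without the outcome: 2008 − 154 = 1854
non-obese participants with the outcome: 259 − 154 = 105
non-obese participants without the outcome: 2911 − 105 = 2806
risk, obese participants = 154/2008 = 0.07669
risk, non-obese participants = 105/2911 = 0.03607
RR = 0.07669 / 0.03607 = 2.126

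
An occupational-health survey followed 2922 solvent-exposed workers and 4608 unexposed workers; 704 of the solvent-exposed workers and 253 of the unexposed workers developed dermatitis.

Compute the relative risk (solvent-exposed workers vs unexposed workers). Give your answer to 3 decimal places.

risk, solvent-exposed workers = 704/2922 = 0.2409
risk, unexposed workers = 253/4608 = 0.0549
RR = 0.2409 / 0.0549 = 4.388

4.388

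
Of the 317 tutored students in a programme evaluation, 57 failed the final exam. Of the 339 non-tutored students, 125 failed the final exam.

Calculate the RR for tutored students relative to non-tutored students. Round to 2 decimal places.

RR = 0.49

risk, tutored students = 57/317 = 0.1798
risk, non-tutored students = 125/339 = 0.3687
RR = 0.1798 / 0.3687 = 0.49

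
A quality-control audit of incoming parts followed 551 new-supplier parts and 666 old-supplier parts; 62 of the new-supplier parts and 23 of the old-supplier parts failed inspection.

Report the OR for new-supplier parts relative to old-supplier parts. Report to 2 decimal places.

OR: 3.54

odds, new-supplier parts = 62/489 = 0.12679
odds, old-supplier parts = 23/643 = 0.03577
OR = 0.12679 / 0.03577 = 3.54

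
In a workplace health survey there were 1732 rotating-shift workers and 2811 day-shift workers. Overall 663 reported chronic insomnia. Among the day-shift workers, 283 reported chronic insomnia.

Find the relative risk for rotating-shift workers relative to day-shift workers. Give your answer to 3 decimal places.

RR: 2.179

rotating-shift workers with the outcome: 663 − 283 = 380
rotating-shift workers without the outcome: 1732 − 380 = 1352
day-shift workers without the outcome: 2811 − 283 = 2528
risk, rotating-shift workers = 380/1732 = 0.2194
risk, day-shift workers = 283/2811 = 0.1007
RR = 0.2194 / 0.1007 = 2.179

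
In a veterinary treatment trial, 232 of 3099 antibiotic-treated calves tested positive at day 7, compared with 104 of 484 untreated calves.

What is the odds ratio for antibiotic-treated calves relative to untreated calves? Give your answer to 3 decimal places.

OR = (232 × 380) / (2867 × 104) = 88160/298168 ≈ 0.296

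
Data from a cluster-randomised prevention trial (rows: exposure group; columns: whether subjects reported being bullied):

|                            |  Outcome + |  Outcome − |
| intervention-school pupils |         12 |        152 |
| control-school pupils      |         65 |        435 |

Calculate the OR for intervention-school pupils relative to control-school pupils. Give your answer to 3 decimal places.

OR = (12 × 435) / (152 × 65) = 5220/9880 ≈ 0.528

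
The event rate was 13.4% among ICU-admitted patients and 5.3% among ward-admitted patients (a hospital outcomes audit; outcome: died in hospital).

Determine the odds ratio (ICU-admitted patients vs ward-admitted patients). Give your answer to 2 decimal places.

2.76

odds, ICU-admitted patients = 0.1340/0.8660 = 0.1547
odds, ward-admitted patients = 0.0530/0.9470 = 0.0560
OR = 0.1547 / 0.0560 = 2.76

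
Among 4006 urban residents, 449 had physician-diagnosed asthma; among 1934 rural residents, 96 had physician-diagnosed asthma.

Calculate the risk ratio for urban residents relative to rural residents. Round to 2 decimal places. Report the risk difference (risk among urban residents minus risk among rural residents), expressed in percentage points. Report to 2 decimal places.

RR = 2.26; RD = 6.24

risk, urban residents = 449/4006 = 0.11208
risk, rural residents = 96/1934 = 0.04964
RR = 0.11208 / 0.04964 = 2.26
risk difference = 0.11208 − 0.04964 = 0.06244 → 6.24 percentage points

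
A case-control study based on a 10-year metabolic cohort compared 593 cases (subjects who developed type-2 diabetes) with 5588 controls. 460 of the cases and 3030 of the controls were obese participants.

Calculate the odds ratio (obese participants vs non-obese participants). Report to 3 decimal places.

OR = 2.920

odds, obese participants = 460/3030 = 0.15182
odds, non-obese participants = 133/2558 = 0.05199
OR = 0.15182 / 0.05199 = 2.920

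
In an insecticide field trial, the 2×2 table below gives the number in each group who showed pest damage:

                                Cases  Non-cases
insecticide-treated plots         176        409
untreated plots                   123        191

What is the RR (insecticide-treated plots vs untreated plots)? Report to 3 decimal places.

risk, insecticide-treated plots = 176/585 = 0.3009
risk, untreated plots = 123/314 = 0.3917
RR = 0.3009 / 0.3917 = 0.768

RR ≈ 0.768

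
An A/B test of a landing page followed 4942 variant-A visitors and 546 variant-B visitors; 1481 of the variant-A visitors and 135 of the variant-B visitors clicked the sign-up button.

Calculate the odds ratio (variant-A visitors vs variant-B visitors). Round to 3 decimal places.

OR = (1481 × 411) / (3461 × 135) = 608691/467235 ≈ 1.303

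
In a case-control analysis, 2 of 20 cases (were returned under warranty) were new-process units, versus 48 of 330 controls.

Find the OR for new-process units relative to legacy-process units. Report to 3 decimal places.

odds, new-process units = 2/48 = 0.04167
odds, legacy-process units = 18/282 = 0.06383
OR = 0.04167 / 0.06383 = 0.653

OR: 0.653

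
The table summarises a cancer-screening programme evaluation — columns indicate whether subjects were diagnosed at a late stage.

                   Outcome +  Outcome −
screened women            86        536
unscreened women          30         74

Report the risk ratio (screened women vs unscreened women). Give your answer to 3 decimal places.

RR = 0.479

risk, screened women = 86/622 = 0.1383
risk, unscreened women = 30/104 = 0.2885
RR = 0.1383 / 0.2885 = 0.479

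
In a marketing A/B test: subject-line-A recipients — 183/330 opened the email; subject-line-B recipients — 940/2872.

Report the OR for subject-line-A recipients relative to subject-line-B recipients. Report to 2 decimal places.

OR = (183 × 1932) / (147 × 940) = 353556/138180 ≈ 2.56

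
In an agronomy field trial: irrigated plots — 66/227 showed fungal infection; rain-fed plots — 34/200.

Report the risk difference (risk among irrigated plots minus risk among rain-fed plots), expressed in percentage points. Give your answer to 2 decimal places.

risk, irrigated plots = 66/227 = 0.2907
risk, rain-fed plots = 34/200 = 0.1700
risk difference = 0.2907 − 0.1700 = 0.1207 → 12.07 percentage points

12.07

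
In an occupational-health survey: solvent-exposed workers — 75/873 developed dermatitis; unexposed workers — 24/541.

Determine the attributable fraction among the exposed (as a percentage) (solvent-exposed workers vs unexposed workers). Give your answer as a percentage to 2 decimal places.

risk, solvent-exposed workers = 75/873 = 0.08591
risk, unexposed workers = 24/541 = 0.04436
AR% = (0.08591 − 0.04436) / 0.08591 = 0.4836 → 48.36%

AR% = 48.36%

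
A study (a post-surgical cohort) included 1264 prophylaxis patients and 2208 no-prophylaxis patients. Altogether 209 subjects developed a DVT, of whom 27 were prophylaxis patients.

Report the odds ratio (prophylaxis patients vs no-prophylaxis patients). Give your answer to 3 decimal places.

prophylaxis patients without the outcome: 1264 − 27 = 1237
no-prophylaxis patients with the outcome: 209 − 27 = 182
no-prophylaxis patients without the outcome: 2208 − 182 = 2026
odds, prophylaxis patients = 27/1237 = 0.02183
odds, no-prophylaxis patients = 182/2026 = 0.08983
OR = 0.02183 / 0.08983 = 0.243

0.243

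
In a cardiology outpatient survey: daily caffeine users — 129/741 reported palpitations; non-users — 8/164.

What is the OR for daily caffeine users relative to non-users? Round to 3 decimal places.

OR ≈ 4.110

odds, daily caffeine users = 129/612 = 0.21078
odds, non-users = 8/156 = 0.05128
OR = 0.21078 / 0.05128 = 4.110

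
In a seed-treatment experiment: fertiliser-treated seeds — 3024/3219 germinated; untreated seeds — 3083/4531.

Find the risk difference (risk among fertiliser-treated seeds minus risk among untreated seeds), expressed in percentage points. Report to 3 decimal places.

RD ≈ 25.900

risk, fertiliser-treated seeds = 3024/3219 = 0.9394
risk, untreated seeds = 3083/4531 = 0.6804
risk difference = 0.9394 − 0.6804 = 0.2590 → 25.900 percentage points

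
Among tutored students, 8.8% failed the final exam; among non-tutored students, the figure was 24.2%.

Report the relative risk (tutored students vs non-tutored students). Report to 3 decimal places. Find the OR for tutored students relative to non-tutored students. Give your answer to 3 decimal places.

RR = 0.364; OR = 0.302

RR = 0.0880 / 0.2420 = 0.364
odds, tutored students = 0.0880/0.9120 = 0.0965
odds, non-tutored students = 0.2420/0.7580 = 0.3193
OR = 0.0965 / 0.3193 = 0.302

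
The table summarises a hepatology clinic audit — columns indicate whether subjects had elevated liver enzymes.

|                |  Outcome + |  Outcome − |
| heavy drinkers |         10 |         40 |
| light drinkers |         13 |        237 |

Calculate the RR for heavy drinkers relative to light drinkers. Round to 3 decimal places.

risk, heavy drinkers = 10/50 = 0.2000
risk, light drinkers = 13/250 = 0.0520
RR = 0.2000 / 0.0520 = 3.846

3.846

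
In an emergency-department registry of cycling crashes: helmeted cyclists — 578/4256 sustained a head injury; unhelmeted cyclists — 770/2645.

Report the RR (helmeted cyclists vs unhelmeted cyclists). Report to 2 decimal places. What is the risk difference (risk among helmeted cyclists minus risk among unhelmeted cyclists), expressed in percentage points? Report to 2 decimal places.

RR = 0.47; RD = -15.53

risk, helmeted cyclists = 578/4256 = 0.1358
risk, unhelmeted cyclists = 770/2645 = 0.2911
RR = 0.1358 / 0.2911 = 0.47
risk difference = 0.1358 − 0.2911 = -0.1553 → -15.53 percentage points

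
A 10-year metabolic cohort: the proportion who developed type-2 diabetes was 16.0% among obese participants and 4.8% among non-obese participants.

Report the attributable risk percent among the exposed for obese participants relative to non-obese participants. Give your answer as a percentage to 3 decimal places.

AR% = (0.16000 − 0.04800) / 0.16000 = 0.7000 → 70.000%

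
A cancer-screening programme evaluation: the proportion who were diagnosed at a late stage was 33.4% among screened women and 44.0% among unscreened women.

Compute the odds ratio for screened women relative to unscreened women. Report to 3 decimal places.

odds, screened women = 0.3340/0.6660 = 0.5015
odds, unscreened women = 0.4400/0.5600 = 0.7857
OR = 0.5015 / 0.7857 = 0.638

0.638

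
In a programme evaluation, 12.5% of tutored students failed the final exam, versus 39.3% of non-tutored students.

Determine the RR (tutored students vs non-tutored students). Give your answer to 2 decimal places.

RR = 0.1250 / 0.3930 = 0.32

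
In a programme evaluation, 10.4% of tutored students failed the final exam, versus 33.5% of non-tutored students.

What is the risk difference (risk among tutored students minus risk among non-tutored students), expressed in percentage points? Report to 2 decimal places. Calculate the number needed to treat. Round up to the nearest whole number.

RD = -23.10; NNT = 5

risk difference = 0.1040 − 0.3350 = -0.2310 → -23.10 percentage points
absolute risk difference = 0.231000
1 / 0.231000 = 4.329 → round up → 5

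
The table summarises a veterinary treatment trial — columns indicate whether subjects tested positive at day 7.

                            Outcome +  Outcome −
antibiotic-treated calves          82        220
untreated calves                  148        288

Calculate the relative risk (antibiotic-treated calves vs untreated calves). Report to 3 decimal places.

risk, antibiotic-treated calves = 82/302 = 0.2715
risk, untreated calves = 148/436 = 0.3394
RR = 0.2715 / 0.3394 = 0.800

0.800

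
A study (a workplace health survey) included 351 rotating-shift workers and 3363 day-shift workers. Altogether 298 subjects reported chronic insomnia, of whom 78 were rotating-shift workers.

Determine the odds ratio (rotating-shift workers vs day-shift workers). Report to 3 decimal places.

rotating-shift workers without the outcome: 351 − 78 = 273
day-shift workers with the outcome: 298 − 78 = 220
day-shift workers without the outcome: 3363 − 220 = 3143
OR = (78 × 3143) / (273 × 220) = 245154/60060 ≈ 4.082

OR ≈ 4.082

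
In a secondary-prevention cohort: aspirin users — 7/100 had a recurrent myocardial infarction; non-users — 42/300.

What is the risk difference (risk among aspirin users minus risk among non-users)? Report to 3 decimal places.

RD ≈ -0.070

risk, aspirin users = 7/100 = 0.0700
risk, non-users = 42/300 = 0.1400
risk difference = 0.0700 − 0.1400 = -0.070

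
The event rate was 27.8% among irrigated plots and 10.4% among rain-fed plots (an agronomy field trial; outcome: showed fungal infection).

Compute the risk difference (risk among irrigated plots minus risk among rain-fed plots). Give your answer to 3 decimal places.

risk difference = 0.2780 − 0.1040 = 0.174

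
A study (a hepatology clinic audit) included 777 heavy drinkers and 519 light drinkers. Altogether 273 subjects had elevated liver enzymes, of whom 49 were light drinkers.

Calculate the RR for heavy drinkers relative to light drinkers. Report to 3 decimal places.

heavy drinkers with the outcome: 273 − 49 = 224
heavy drinkers without the outcome: 777 − 224 = 553
light drinkers without the outcome: 519 − 49 = 470
risk, heavy drinkers = 224/777 = 0.2883
risk, light drinkers = 49/519 = 0.0944
RR = 0.2883 / 0.0944 = 3.054

RR: 3.054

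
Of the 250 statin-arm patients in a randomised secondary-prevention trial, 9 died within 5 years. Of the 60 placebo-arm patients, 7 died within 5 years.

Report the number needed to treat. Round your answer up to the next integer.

risk, statin-arm patients = 9/250 = 0.036000
risk, placebo-arm patients = 7/60 = 0.116667
absolute risk difference = 0.080667
1 / 0.080667 = 12.397 → round up → 13

NNT ≈ 13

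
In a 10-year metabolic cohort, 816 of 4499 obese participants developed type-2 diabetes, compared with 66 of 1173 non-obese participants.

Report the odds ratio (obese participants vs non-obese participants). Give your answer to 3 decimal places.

OR = (816 × 1107) / (3683 × 66) = 903312/243078 ≈ 3.716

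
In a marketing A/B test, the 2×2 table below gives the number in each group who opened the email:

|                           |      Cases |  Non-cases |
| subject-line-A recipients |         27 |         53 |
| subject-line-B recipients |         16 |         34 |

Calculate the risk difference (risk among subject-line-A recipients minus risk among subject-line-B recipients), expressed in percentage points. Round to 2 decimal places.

risk, subject-line-A recipients = 27/80 = 0.3375
risk, subject-line-B recipients = 16/50 = 0.3200
risk difference = 0.3375 − 0.3200 = 0.0175 → 1.75 percentage points

1.75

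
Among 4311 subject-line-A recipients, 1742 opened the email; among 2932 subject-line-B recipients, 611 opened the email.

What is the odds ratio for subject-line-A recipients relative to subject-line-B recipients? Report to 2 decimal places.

OR = 2.58

odds, subject-line-A recipients = 1742/2569 = 0.6781
odds, subject-line-B recipients = 611/2321 = 0.2632
OR = 0.6781 / 0.2632 = 2.58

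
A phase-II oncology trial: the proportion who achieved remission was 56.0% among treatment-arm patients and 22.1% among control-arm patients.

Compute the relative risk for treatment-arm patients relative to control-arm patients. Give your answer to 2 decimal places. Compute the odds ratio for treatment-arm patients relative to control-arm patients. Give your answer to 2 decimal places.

RR = 2.53; OR = 4.49

RR = 0.5600 / 0.2210 = 2.53
odds, treatment-arm patients = 0.5600/0.4400 = 1.2727
odds, control-arm patients = 0.2210/0.7790 = 0.2837
OR = 1.2727 / 0.2837 = 4.49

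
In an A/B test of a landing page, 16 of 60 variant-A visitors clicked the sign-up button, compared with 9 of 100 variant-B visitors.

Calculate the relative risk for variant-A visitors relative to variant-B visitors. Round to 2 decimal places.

RR: 2.96

risk, variant-A visitors = 16/60 = 0.2667
risk, variant-B visitors = 9/100 = 0.0900
RR = 0.2667 / 0.0900 = 2.96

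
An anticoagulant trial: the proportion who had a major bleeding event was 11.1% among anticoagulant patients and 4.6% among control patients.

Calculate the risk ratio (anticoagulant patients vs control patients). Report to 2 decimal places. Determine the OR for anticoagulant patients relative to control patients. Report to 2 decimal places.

RR = 2.41; OR = 2.59

RR = 0.11100 / 0.04600 = 2.41
odds, anticoagulant patients = 0.11100/0.88900 = 0.12486
odds, control patients = 0.04600/0.95400 = 0.04822
OR = 0.12486 / 0.04822 = 2.59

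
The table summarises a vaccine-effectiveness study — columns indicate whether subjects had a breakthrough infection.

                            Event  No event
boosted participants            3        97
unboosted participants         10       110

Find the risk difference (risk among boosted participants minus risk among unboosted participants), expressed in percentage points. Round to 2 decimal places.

risk, boosted participants = 3/100 = 0.03000
risk, unboosted participants = 10/120 = 0.08333
risk difference = 0.03000 − 0.08333 = -0.05333 → -5.33 percentage points

RD ≈ -5.33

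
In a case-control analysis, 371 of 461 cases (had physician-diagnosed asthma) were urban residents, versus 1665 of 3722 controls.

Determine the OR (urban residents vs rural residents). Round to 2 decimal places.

odds, urban residents = 371/1665 = 0.22282
odds, rural residents = 90/2057 = 0.04375
OR = 0.22282 / 0.04375 = 5.09

OR ≈ 5.09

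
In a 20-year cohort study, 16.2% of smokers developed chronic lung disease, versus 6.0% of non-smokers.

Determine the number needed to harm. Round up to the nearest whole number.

absolute risk difference = 0.102000
1 / 0.102000 = 9.804 → round up → 10

10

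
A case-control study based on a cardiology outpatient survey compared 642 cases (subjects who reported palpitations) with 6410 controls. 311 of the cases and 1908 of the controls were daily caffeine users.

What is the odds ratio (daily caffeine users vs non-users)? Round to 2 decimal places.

odds, daily caffeine users = 311/1908 = 0.1630
odds, non-users = 331/4502 = 0.0735
OR = 0.1630 / 0.0735 = 2.22

OR = 2.22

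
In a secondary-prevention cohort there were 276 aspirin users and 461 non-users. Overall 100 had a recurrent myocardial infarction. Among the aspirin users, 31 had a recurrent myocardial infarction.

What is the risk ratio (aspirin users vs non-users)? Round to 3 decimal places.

RR: 0.750

aspirin users without the outcome: 276 − 31 = 245
non-users with the outcome: 100 − 31 = 69
non-users without the outcome: 461 − 69 = 392
risk, aspirin users = 31/276 = 0.1123
risk, non-users = 69/461 = 0.1497
RR = 0.1123 / 0.1497 = 0.750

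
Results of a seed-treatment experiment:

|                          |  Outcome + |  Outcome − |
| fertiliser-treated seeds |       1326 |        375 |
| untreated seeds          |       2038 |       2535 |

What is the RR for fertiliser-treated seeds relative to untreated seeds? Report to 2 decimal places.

risk, fertiliser-treated seeds = 1326/1701 = 0.7795
risk, untreated seeds = 2038/4573 = 0.4457
RR = 0.7795 / 0.4457 = 1.75

RR: 1.75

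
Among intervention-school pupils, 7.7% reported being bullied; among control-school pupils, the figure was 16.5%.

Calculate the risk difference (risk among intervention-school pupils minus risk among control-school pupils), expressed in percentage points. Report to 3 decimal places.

-8.800

risk difference = 0.0770 − 0.1650 = -0.0880 → -8.800 percentage points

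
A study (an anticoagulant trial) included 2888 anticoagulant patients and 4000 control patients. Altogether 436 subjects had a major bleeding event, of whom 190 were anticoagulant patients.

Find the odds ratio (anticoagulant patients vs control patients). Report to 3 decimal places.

anticoagulant patients without the outcome: 2888 − 190 = 2698
control patients with the outcome: 436 − 190 = 246
control patients without the outcome: 4000 − 246 = 3754
odds, anticoagulant patients = 190/2698 = 0.0704
odds, control patients = 246/3754 = 0.0655
OR = 0.0704 / 0.0655 = 1.075

OR ≈ 1.075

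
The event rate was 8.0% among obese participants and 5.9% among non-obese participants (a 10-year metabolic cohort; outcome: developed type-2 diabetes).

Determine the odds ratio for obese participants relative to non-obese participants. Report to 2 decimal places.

odds, obese participants = 0.0800/0.9200 = 0.0870
odds, non-obese participants = 0.0590/0.9410 = 0.0627
OR = 0.0870 / 0.0627 = 1.39

1.39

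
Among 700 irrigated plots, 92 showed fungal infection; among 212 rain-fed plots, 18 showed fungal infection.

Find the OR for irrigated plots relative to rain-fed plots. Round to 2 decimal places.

OR = (92 × 194) / (608 × 18) = 17848/10944 ≈ 1.63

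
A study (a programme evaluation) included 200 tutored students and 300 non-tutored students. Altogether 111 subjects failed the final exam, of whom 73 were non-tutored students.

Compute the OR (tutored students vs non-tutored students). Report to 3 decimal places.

0.729

tutored students with the outcome: 111 − 73 = 38
tutored students without the outcome: 200 − 38 = 162
non-tutored students without the outcome: 300 − 73 = 227
odds, tutored students = 38/162 = 0.2346
odds, non-tutored students = 73/227 = 0.3216
OR = 0.2346 / 0.3216 = 0.729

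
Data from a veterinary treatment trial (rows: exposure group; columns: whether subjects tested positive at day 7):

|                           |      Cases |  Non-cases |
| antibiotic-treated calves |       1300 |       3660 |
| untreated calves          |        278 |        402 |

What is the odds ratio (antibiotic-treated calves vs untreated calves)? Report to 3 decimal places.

OR = (1300 × 402) / (3660 × 278) = 522600/1017480 ≈ 0.514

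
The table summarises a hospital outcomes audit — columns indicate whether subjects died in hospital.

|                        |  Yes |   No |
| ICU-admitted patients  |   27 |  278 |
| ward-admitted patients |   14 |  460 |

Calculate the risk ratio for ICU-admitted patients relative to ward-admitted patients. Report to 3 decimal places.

RR ≈ 2.997

risk, ICU-admitted patients = 27/305 = 0.08852
risk, ward-admitted patients = 14/474 = 0.02954
RR = 0.08852 / 0.02954 = 2.997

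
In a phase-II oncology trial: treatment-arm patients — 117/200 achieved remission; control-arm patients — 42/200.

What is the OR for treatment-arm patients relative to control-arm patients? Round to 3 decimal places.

OR = (117 × 158) / (83 × 42) = 18486/3486 ≈ 5.303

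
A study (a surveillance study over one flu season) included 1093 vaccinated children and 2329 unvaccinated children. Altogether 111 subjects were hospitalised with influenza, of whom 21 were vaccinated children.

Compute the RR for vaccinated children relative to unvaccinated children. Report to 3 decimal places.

vaccinated children without the outcome: 1093 − 21 = 1072
unvaccinated children with the outcome: 111 − 21 = 90
unvaccinated children without the outcome: 2329 − 90 = 2239
risk, vaccinated children = 21/1093 = 0.01921
risk, unvaccinated children = 90/2329 = 0.03864
RR = 0.01921 / 0.03864 = 0.497

0.497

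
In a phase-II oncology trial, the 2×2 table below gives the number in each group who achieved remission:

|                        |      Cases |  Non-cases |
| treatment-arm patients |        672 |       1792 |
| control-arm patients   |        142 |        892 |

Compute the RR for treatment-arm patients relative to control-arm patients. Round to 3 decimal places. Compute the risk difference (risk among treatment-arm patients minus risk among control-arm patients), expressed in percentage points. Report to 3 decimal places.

risk, treatment-arm patients = 672/2464 = 0.2727
risk, control-arm patients = 142/1034 = 0.1373
RR = 0.2727 / 0.1373 = 1.986
risk difference = 0.2727 − 0.1373 = 0.1354 → 13.540 percentage points

RR = 1.986; RD = 13.540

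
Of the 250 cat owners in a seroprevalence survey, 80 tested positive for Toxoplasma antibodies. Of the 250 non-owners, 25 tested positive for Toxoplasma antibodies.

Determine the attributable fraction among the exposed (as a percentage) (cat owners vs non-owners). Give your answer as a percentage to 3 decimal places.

AR%: 68.750%

risk, cat owners = 80/250 = 0.3200
risk, non-owners = 25/250 = 0.1000
AR% = (0.3200 − 0.1000) / 0.3200 = 0.6875 → 68.750%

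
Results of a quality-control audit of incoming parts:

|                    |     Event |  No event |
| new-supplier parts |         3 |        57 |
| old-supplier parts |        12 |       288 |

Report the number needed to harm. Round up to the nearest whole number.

NNH = 100

risk, new-supplier parts = 3/60 = 0.050000
risk, old-supplier parts = 12/300 = 0.040000
absolute risk difference = 0.010000
1 / 0.010000 = 100.000 → round up → 100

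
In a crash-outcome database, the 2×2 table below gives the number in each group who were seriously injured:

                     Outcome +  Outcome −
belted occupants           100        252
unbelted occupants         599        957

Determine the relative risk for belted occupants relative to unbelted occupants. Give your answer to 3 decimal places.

0.738

risk, belted occupants = 100/352 = 0.2841
risk, unbelted occupants = 599/1556 = 0.3850
RR = 0.2841 / 0.3850 = 0.738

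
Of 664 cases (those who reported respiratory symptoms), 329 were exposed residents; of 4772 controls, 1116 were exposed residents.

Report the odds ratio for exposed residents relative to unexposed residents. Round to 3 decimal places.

OR = (329 × 3656) / (1116 × 335) = 1202824/373860 ≈ 3.217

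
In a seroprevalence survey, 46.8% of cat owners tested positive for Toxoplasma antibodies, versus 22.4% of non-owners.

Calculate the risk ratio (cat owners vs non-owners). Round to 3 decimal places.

RR = 0.4680 / 0.2240 = 2.089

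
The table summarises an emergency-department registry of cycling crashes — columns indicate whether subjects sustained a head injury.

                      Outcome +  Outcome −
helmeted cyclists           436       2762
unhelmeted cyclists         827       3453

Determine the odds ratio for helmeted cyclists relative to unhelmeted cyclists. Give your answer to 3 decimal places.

OR = (436 × 3453) / (2762 × 827) = 1505508/2284174 ≈ 0.659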